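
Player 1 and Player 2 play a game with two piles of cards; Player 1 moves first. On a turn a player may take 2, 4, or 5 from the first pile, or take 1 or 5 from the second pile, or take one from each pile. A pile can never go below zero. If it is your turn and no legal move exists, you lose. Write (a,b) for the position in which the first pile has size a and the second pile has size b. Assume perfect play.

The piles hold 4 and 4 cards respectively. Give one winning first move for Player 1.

Move to (0,4).

Classify positions by backward induction: terminal positions (no move available) are L. From any other position, the mover wins iff some move reaches an L.
No move ever increases a pile, so every position that can arise here has a ≤ 4 and b ≤ 4; it is enough to label the cells with 0 ≤ a ≤ 4 and 0 ≤ b ≤ 4.
Every move lowers a or b (never raises either), so fill the grid row by row in increasing a, and left to right within a row: each cell's successors are then already labelled.
      b=0  b=1  b=2  b=3  b=4
a=0:    L    W    L    W    L
a=1:    L    W    L    W    L
a=2:    W    W    W    W    W
a=3:    W    L    W    L    W
a=4:    W    L    W    L    W
Cells with no legal move (terminal, hence L): (0,0), (1,0).
The remaining L cells, each justified by listing all of its moves:
(0,2): only reaches (0,1)(W), which is W → L
(0,4): only reaches (0,3)(W), which is W → L
(1,2): only reaches (1,1)(W), (0,1)(W), all W → L
(1,4): only reaches (1,3)(W), (0,3)(W), all W → L
(3,1): only reaches (1,1)(W), (3,0)(W), (2,0)(W), all W → L
(3,3): only reaches (1,3)(W), (3,2)(W), (2,2)(W), all W → L
(4,1): only reaches (2,1)(W), (0,1)(W), (4,0)(W), (3,0)(W), all W → L
(4,3): only reaches (2,3)(W), (0,3)(W), (4,2)(W), (3,2)(W), all W → L
Every other cell has at least one move into one of the L cells above, so it is W.
From (4,4), the L positions reachable in one move are: (0,4), (4,3), (3,3). Any move reaching one of these is winning.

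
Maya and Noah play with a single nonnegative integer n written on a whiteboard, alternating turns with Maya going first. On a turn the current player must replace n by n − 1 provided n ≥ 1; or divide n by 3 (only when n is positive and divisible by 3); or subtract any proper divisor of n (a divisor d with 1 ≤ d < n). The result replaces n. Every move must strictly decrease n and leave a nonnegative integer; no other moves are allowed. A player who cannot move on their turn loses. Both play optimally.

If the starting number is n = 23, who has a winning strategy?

Noah wins.

Positions with no move are L. A position that does have a move is losing for the player to move precisely when every available move leads to a winning position for the opponent. Fill in the labels:
n=0: no move → L
n=1: W (go to 0, an L position)
n=2: L (sole option 1(W) is W)
n=3: W (go to 2, an L position)
n=4: W (go to 2, an L position)
n=5: L (sole option 4(W) is W)
n=6: W (go to 2, an L position)
n=7: L (sole option 6(W) is W)
n=8: W (go to 7, an L position)
n=9: L (options 3(W), 6(W), 8(W) are all W)
n=10: W (go to 5, an L position)
n=11: L (sole option 10(W) is W)
n=12: W (go to 9, an L position)
n=13: L (sole option 12(W) is W)
n=14: W (go to 7, an L position)
n=15: W (go to 5, an L position)
n=16: L (options 8(W), 12(W), 14(W), 15(W) are all W)
n=17: W (go to 16, an L position)
n=18: W (go to 9, an L position)
n=19: L (sole option 18(W) is W)
n=20: W (go to 16, an L position)
n=21: W (go to 7, an L position)
n=22: W (go to 11, an L position)
n=23: L (sole option 22(W) is W)
The starting position 23 is L: whatever Maya does, the opponent receives a W position.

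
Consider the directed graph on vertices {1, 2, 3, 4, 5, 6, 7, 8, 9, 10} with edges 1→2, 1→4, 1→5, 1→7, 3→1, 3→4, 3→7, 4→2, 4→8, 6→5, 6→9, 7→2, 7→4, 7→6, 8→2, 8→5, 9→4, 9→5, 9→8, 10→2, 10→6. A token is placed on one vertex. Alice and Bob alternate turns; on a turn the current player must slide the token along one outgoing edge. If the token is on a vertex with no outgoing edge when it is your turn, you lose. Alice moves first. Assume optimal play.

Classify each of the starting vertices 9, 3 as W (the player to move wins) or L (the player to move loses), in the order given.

9: W, 3: L

Work bottom-up. With no move the player to move loses. Otherwise the position is W if at least one move leads to an L position for the opponent, and L if every move leads to a W.
Every edge goes from a vertex to one that appears earlier in the order 5, 2, 8, 4, 9, 6, 7, 1, 10, 3, so processing vertices in that order labels each vertex after all of its successors.
5: no outgoing edge → L
2: no outgoing edge → L
8: W (go to 2, an L position)
4: W (go to 2, an L position)
9: W (go to 5, an L position)
6: W (go to 5, an L position)
7: W (go to 2, an L position)
1: W (go to 2, an L position)
10: W (go to 2, an L position)
3: L (options 1(W), 7(W), 4(W) are all W)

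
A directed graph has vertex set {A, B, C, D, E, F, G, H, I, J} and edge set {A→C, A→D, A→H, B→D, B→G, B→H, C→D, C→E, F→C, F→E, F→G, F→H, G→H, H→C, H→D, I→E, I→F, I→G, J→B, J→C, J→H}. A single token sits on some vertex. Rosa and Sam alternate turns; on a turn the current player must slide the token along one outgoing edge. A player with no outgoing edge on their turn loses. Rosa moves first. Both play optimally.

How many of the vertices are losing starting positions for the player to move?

Work bottom-up. With no move the player to move loses. Otherwise the position is W if at least one move leads to an L position for the opponent, and L if every move leads to a W.
Every edge goes from a vertex to one that appears earlier in the order E, D, C, H, G, F, I, B, A, J, so processing vertices in that order labels each vertex after all of its successors.
E: no outgoing edge → L
D: no outgoing edge → L
C: can move to D, which is L ⇒ W
H: can move to D, which is L ⇒ W
G: the only move is to H(W), a W ⇒ L
F: can move to G, which is L ⇒ W
I: can move to G, which is L ⇒ W
B: can move to G, which is L ⇒ W
A: can move to D, which is L ⇒ W
J: moves to B(W), H(W), C(W); every one is W ⇒ L
The L vertices are D, E, G, J; that is 4 in all.

4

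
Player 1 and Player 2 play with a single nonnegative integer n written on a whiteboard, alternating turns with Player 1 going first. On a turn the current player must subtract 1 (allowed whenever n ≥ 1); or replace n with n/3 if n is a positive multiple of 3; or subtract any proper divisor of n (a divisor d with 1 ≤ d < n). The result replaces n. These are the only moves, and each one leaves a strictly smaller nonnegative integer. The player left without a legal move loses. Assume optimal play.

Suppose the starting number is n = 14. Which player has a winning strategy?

Player 1 wins.

Work bottom-up. With no move the player to move loses. Otherwise the position is W if at least one move leads to an L position for the opponent, and L if every move leads to a W.
n=0: no move → L
n=1: W (go to 0, an L position)
n=2: L (sole option 1(W) is W)
n=3: W (go to 2, an L position)
n=4: W (go to 2, an L position)
n=5: L (sole option 4(W) is W)
n=6: W (go to 2, an L position)
n=7: L (sole option 6(W) is W)
n=8: W (go to 7, an L position)
n=9: L (options 3(W), 6(W), 8(W) are all W)
n=10: W (go to 5, an L position)
n=11: L (sole option 10(W) is W)
n=12: W (go to 9, an L position)
n=13: L (sole option 12(W) is W)
n=14: W (go to 7, an L position)
The starting position 14 is W: Player 1 should move to 7, handing over an L position.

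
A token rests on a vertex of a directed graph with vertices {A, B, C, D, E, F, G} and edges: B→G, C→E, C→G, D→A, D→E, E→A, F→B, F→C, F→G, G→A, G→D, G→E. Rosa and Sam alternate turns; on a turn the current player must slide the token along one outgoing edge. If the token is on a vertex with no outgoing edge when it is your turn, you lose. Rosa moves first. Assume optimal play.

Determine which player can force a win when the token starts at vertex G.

Build the W/L table. Terminal = L. A non-terminal position is W if it has a move to some L; otherwise it is L.
Every edge goes from a vertex to one that appears earlier in the order A, E, D, G, B, C, F, so processing vertices in that order labels each vertex after all of its successors.
A: no outgoing edge → L
E: can move to A, which is L ⇒ W
D: can move to A, which is L ⇒ W
G: can move to A, which is L ⇒ W
B: the only move is to G(W), a W ⇒ L
C: moves to G(W), E(W); every one is W ⇒ L
F: can move to C, which is L ⇒ W
The starting position G is W: Rosa should move to A, handing over an L position.

Rosa wins.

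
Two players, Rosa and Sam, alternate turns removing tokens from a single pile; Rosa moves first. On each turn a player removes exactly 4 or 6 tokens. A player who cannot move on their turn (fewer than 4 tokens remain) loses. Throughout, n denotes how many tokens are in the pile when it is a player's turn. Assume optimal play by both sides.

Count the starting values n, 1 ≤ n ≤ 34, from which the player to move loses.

Compute win/loss labels from the base case upward. A position with no move is L. Any other position is W if it can reach an L in one move, else L.
n=0: no move → L
n=1: no move → L
n=2: no move → L
n=3: no move → L
n=4: →0(L), so W
n=5: →1(L), so W
n=6: →2(L), so W
n=7: →3(L), so W
n=8: →2(L), so W
n=9: →3(L), so W
n=10: →6(W), 4(W) — all W, so L
n=11: →7(W), 5(W) — all W, so L
n=12: →8(W), 6(W) — all W, so L
n=13: →9(W), 7(W) — all W, so L
n=14: →10(L), so W
n=15: →11(L), so W
n=16: →12(L), so W
n=17: →13(L), so W
n=18: →12(L), so W
n=19: →13(L), so W
n=20: →16(W), 14(W) — all W, so L
n=21: →17(W), 15(W) — all W, so L
n=22: →18(W), 16(W) — all W, so L
n=23: →19(W), 17(W) — all W, so L
n=24: →20(L), so W
n=25: →21(L), so W
n=26: →22(L), so W
n=27: →23(L), so W
n=28: →22(L), so W
n=29: →23(L), so W
n=30: →26(W), 24(W) — all W, so L
n=31: →27(W), 25(W) — all W, so L
n=32: →28(W), 26(W) — all W, so L
n=33: →29(W), 27(W) — all W, so L
n=34: →30(L), so W
L entries with 1 ≤ n ≤ 34 (n=0 is outside the asked range and is not counted): n = 1, 2, 3, 10, 11, 12, 13, 20, 21, 22, 23, 30, 31, 32, 33; that makes 15.

15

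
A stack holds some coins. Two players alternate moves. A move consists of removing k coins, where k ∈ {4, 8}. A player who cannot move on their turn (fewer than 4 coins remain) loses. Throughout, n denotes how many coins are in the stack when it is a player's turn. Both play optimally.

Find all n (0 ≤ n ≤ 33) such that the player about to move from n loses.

0, 1, 2, 3, 12, 13, 14, 15, 24, 25, 26, 27

Classify positions by backward induction: terminal positions (no move available) are L. From any other position, the mover wins iff some move reaches an L.
n=0: no move → L
n=1: no move → L
n=2: no move → L
n=3: no move → L
n=4: can move to 0, which is L ⇒ W
n=5: can move to 1, which is L ⇒ W
n=6: can move to 2, which is L ⇒ W
n=7: can move to 3, which is L ⇒ W
n=8: can move to 0, which is L ⇒ W
n=9: can move to 1, which is L ⇒ W
n=10: can move to 2, which is L ⇒ W
n=11: can move to 3, which is L ⇒ W
n=12: moves to 8(W), 4(W); every one is W ⇒ L
n=13: moves to 9(W), 5(W); every one is W ⇒ L
n=14: moves to 10(W), 6(W); every one is W ⇒ L
n=15: moves to 11(W), 7(W); every one is W ⇒ L
n=16: can move to 12, which is L ⇒ W
n=17: can move to 13, which is L ⇒ W
n=18: can move to 14, which is L ⇒ W
n=19: can move to 15, which is L ⇒ W
n=20: can move to 12, which is L ⇒ W
n=21: can move to 13, which is L ⇒ W
n=22: can move to 14, which is L ⇒ W
n=23: can move to 15, which is L ⇒ W
n=24: moves to 20(W), 16(W); every one is W ⇒ L
n=25: moves to 21(W), 17(W); every one is W ⇒ L
n=26: moves to 22(W), 18(W); every one is W ⇒ L
n=27: moves to 23(W), 19(W); every one is W ⇒ L
n=28: can move to 24, which is L ⇒ W
n=29: can move to 25, which is L ⇒ W
n=30: can move to 26, which is L ⇒ W
n=31: can move to 27, which is L ⇒ W
n=32: can move to 24, which is L ⇒ W
n=33: can move to 25, which is L ⇒ W
The losing starting values of n are exactly the entries labelled L in this table (12 of them).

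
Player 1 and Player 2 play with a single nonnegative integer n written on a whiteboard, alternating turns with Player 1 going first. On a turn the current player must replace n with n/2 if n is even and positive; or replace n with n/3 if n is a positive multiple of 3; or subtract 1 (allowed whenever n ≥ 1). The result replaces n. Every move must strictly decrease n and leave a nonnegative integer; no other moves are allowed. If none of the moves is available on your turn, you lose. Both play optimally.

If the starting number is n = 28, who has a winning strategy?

Player 2 wins.

Compute win/loss labels from the base case upward. A position with no move is L. Any other position is W if it can reach an L in one move, else L.
n=0: no move → L
n=1: can move to 0, which is L ⇒ W
n=2: the only move is to 1(W), a W ⇒ L
n=3: can move to 2, which is L ⇒ W
n=4: can move to 2, which is L ⇒ W
n=5: the only move is to 4(W), a W ⇒ L
n=6: can move to 2, which is L ⇒ W
n=7: the only move is to 6(W), a W ⇒ L
n=8: can move to 7, which is L ⇒ W
n=9: moves to 3(W), 8(W); every one is W ⇒ L
n=10: can move to 5, which is L ⇒ W
n=11: the only move is to 10(W), a W ⇒ L
n=12: can move to 11, which is L ⇒ W
n=13: the only move is to 12(W), a W ⇒ L
n=14: can move to 7, which is L ⇒ W
n=15: can move to 5, which is L ⇒ W
n=16: moves to 8(W), 15(W); every one is W ⇒ L
n=17: can move to 16, which is L ⇒ W
n=18: can move to 9, which is L ⇒ W
n=19: the only move is to 18(W), a W ⇒ L
n=20: can move to 19, which is L ⇒ W
n=21: can move to 7, which is L ⇒ W
n=22: can move to 11, which is L ⇒ W
n=23: the only move is to 22(W), a W ⇒ L
n=24: can move to 23, which is L ⇒ W
n=25: the only move is to 24(W), a W ⇒ L
n=26: can move to 13, which is L ⇒ W
n=27: can move to 9, which is L ⇒ W
n=28: moves to 14(W), 27(W); every one is W ⇒ L
The starting position 28 is L: whatever Player 1 does, the opponent receives a W position.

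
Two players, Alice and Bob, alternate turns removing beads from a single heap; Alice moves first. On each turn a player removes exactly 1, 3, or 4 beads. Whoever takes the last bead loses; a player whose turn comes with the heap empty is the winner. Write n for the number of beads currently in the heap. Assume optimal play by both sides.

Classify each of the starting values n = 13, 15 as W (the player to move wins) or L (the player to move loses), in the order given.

Positions with no move are W. A position that does have a move is losing for the player to move precisely when every available move leads to a winning position for the opponent. Fill in the labels:
n=0: no move; the opponent has just taken the last bead and therefore loses → W
n=1: →0(W) only, which is W, so L
n=2: →1(L), so W
n=3: →2(W), 0(W) — all W, so L
n=4: →3(L), so W
n=5: →1(L), so W
n=6: →3(L), so W
n=7: →3(L), so W
n=8: →7(W), 5(W), 4(W) — all W, so L
n=9: →8(L), so W
n=10: →9(W), 7(W), 6(W) — all W, so L
n=11: →10(L), so W
n=12: →8(L), so W
n=13: →10(L), so W
n=14: →10(L), so W
n=15: →14(W), 12(W), 11(W) — all W, so L

13: W, 15: L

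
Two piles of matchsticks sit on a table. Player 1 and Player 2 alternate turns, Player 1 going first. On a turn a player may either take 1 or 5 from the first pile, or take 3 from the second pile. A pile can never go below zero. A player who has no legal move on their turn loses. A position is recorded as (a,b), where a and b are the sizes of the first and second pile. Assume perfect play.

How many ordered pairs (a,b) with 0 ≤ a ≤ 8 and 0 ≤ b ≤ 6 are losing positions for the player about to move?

32

Label each position W (a win for the player to move) or L (a loss). A position with no legal move is L; any other position is W exactly when some move reaches an L, and L when every move reaches a W.
Every move lowers a or b (never raises either), so fill the grid row by row in increasing a, and left to right within a row: each cell's successors are then already labelled.
      b=0  b=1  b=2  b=3  b=4  b=5  b=6
a=0:    L    L    L    W    W    W    L
a=1:    W    W    W    L    L    L    W
a=2:    L    L    L    W    W    W    L
a=3:    W    W    W    L    L    L    W
a=4:    L    L    L    W    W    W    L
a=5:    W    W    W    L    L    L    W
a=6:    L    L    L    W    W    W    L
a=7:    W    W    W    L    L    L    W
a=8:    L    L    L    W    W    W    L
Cells with no legal move (terminal, hence L): (0,0), (0,1), (0,2).
The remaining L cells, each justified by listing all of its moves:
(0,6): →(0,3)(W) only, which is W, so L
(1,3): →(0,3)(W), (1,0)(W) — all W, so L
(1,4): →(0,4)(W), (1,1)(W) — all W, so L
(1,5): →(0,5)(W), (1,2)(W) — all W, so L
(2,0): →(1,0)(W) only, which is W, so L
(2,1): →(1,1)(W) only, which is W, so L
(2,2): →(1,2)(W) only, which is W, so L
(2,6): →(1,6)(W), (2,3)(W) — all W, so L
(3,3): →(2,3)(W), (3,0)(W) — all W, so L
(3,4): →(2,4)(W), (3,1)(W) — all W, so L
(3,5): →(2,5)(W), (3,2)(W) — all W, so L
(4,0): →(3,0)(W) only, which is W, so L
(4,1): →(3,1)(W) only, which is W, so L
(4,2): →(3,2)(W) only, which is W, so L
(4,6): →(3,6)(W), (4,3)(W) — all W, so L
(5,3): →(4,3)(W), (0,3)(W), (5,0)(W) — all W, so L
(5,4): →(4,4)(W), (0,4)(W), (5,1)(W) — all W, so L
(5,5): →(4,5)(W), (0,5)(W), (5,2)(W) — all W, so L
(6,0): →(5,0)(W), (1,0)(W) — all W, so L
(6,1): →(5,1)(W), (1,1)(W) — all W, so L
(6,2): →(5,2)(W), (1,2)(W) — all W, so L
(6,6): →(5,6)(W), (1,6)(W), (6,3)(W) — all W, so L
(7,3): →(6,3)(W), (2,3)(W), (7,0)(W) — all W, so L
(7,4): →(6,4)(W), (2,4)(W), (7,1)(W) — all W, so L
(7,5): →(6,5)(W), (2,5)(W), (7,2)(W) — all W, so L
(8,0): →(7,0)(W), (3,0)(W) — all W, so L
(8,1): →(7,1)(W), (3,1)(W) — all W, so L
(8,2): →(7,2)(W), (3,2)(W) — all W, so L
(8,6): →(7,6)(W), (3,6)(W), (8,3)(W) — all W, so L
Every other cell has at least one move into one of the L cells above, so it is W.
L cells per row: a=0: 4, a=1: 3, a=2: 4, a=3: 3, a=4: 4, a=5: 3, a=6: 4, a=7: 3, a=8: 4; total 32.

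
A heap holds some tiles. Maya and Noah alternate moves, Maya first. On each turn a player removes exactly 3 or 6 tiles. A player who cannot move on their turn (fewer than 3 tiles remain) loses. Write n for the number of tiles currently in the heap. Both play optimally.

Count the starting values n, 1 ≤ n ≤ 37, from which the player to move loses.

13

Work bottom-up. With no move the player to move loses. Otherwise the position is W if at least one move leads to an L position for the opponent, and L if every move leads to a W.
n=0: no move → L
n=1: no move → L
n=2: no move → L
n=3: can move to 0, which is L ⇒ W
n=4: can move to 1, which is L ⇒ W
n=5: can move to 2, which is L ⇒ W
n=6: can move to 0, which is L ⇒ W
n=7: can move to 1, which is L ⇒ W
n=8: can move to 2, which is L ⇒ W
n=9: moves to 6(W), 3(W); every one is W ⇒ L
n=10: moves to 7(W), 4(W); every one is W ⇒ L
n=11: moves to 8(W), 5(W); every one is W ⇒ L
n=12: can move to 9, which is L ⇒ W
n=13: can move to 10, which is L ⇒ W
n=14: can move to 11, which is L ⇒ W
n=15: can move to 9, which is L ⇒ W
n=16: can move to 10, which is L ⇒ W
n=17: can move to 11, which is L ⇒ W
n=18: moves to 15(W), 12(W); every one is W ⇒ L
n=19: moves to 16(W), 13(W); every one is W ⇒ L
n=20: moves to 17(W), 14(W); every one is W ⇒ L
n=21: can move to 18, which is L ⇒ W
n=22: can move to 19, which is L ⇒ W
n=23: can move to 20, which is L ⇒ W
n=24: can move to 18, which is L ⇒ W
n=25: can move to 19, which is L ⇒ W
n=26: can move to 20, which is L ⇒ W
n=27: moves to 24(W), 21(W); every one is W ⇒ L
n=28: moves to 25(W), 22(W); every one is W ⇒ L
n=29: moves to 26(W), 23(W); every one is W ⇒ L
n=30: can move to 27, which is L ⇒ W
n=31: can move to 28, which is L ⇒ W
n=32: can move to 29, which is L ⇒ W
n=33: can move to 27, which is L ⇒ W
n=34: can move to 28, which is L ⇒ W
n=35: can move to 29, which is L ⇒ W
n=36: moves to 33(W), 30(W); every one is W ⇒ L
n=37: moves to 34(W), 31(W); every one is W ⇒ L
L entries with 1 ≤ n ≤ 37 (n=0 is outside the asked range and is not counted): n = 1, 2, 9, 10, 11, 18, 19, 20, 27, 28, 29, 36, 37; that makes 13.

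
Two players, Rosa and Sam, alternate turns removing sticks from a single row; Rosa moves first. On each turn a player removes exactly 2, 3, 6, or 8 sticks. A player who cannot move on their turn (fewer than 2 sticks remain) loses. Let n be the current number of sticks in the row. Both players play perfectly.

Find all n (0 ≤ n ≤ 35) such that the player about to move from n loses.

Compute win/loss labels from the base case upward. A position with no move is L. Any other position is W if it can reach an L in one move, else L.
n=0: no move → L
n=1: no move → L
n=2: reaches L-position 0 → W
n=3: reaches L-position 1 → W
n=4: reaches L-position 1 → W
n=5: only reaches 3(W), 2(W), all W → L
n=6: reaches L-position 0 → W
n=7: reaches L-position 5 → W
n=8: reaches L-position 5 → W
n=9: reaches L-position 1 → W
n=10: only reaches 8(W), 7(W), 4(W), 2(W), all W → L
n=11: reaches L-position 5 → W
n=12: reaches L-position 10 → W
n=13: reaches L-position 10 → W
n=14: only reaches 12(W), 11(W), 8(W), 6(W), all W → L
n=15: only reaches 13(W), 12(W), 9(W), 7(W), all W → L
n=16: reaches L-position 14 → W
n=17: reaches L-position 15 → W
n=18: reaches L-position 15 → W
n=19: only reaches 17(W), 16(W), 13(W), 11(W), all W → L
n=20: reaches L-position 14 → W
n=21: reaches L-position 19 → W
n=22: reaches L-position 19 → W
n=23: reaches L-position 15 → W
n=24: only reaches 22(W), 21(W), 18(W), 16(W), all W → L
n=25: reaches L-position 19 → W
n=26: reaches L-position 24 → W
n=27: reaches L-position 24 → W
n=28: only reaches 26(W), 25(W), 22(W), 20(W), all W → L
n=29: only reaches 27(W), 26(W), 23(W), 21(W), all W → L
n=30: reaches L-position 28 → W
n=31: reaches L-position 29 → W
n=32: reaches L-position 29 → W
n=33: only reaches 31(W), 30(W), 27(W), 25(W), all W → L
n=34: reaches L-position 28 → W
n=35: reaches L-position 33 → W
Reading off the rows marked L gives the requested list; there are 11 such values of n.

0, 1, 5, 10, 14, 15, 19, 24, 28, 29, 33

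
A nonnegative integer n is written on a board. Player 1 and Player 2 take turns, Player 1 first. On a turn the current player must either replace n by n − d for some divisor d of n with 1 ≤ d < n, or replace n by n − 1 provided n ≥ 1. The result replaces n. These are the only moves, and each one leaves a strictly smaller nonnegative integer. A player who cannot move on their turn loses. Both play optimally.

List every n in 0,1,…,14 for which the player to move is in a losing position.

Classify positions by backward induction: terminal positions (no move available) are L. From any other position, the mover wins iff some move reaches an L.
n=0: no move → L
n=1: reaches L-position 0 → W
n=2: only reaches 1(W), which is W → L
n=3: reaches L-position 2 → W
n=4: reaches L-position 2 → W
n=5: only reaches 4(W), which is W → L
n=6: reaches L-position 5 → W
n=7: only reaches 6(W), which is W → L
n=8: reaches L-position 7 → W
n=9: only reaches 6(W), 8(W), all W → L
n=10: reaches L-position 5 → W
n=11: only reaches 10(W), which is W → L
n=12: reaches L-position 9 → W
n=13: only reaches 12(W), which is W → L
n=14: reaches L-position 7 → W
The losing starting values of n are exactly the entries labelled L in this table (7 of them).

0, 2, 5, 7, 9, 11, 13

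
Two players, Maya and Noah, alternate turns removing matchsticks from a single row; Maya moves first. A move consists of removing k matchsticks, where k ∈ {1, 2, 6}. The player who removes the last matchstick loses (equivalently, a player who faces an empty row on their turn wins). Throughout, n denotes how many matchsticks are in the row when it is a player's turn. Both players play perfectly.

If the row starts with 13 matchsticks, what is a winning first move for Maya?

Positions with no move are W. A position that does have a move is losing for the player to move precisely when every available move leads to a winning position for the opponent. Fill in the labels:
n=0: no move; the opponent has just taken the last matchstick and therefore loses → W
n=1: L (sole option 0(W) is W)
n=2: W (go to 1, an L position)
n=3: W (go to 1, an L position)
n=4: L (options 3(W), 2(W) are all W)
n=5: W (go to 4, an L position)
n=6: W (go to 4, an L position)
n=7: W (go to 1, an L position)
n=8: L (options 7(W), 6(W), 2(W) are all W)
n=9: W (go to 8, an L position)
n=10: W (go to 8, an L position)
n=11: L (options 10(W), 9(W), 5(W) are all W)
n=12: W (go to 11, an L position)
n=13: W (go to 11, an L position)
From 13, the L positions reachable in one move are: 11.

Remove 2, leaving 11.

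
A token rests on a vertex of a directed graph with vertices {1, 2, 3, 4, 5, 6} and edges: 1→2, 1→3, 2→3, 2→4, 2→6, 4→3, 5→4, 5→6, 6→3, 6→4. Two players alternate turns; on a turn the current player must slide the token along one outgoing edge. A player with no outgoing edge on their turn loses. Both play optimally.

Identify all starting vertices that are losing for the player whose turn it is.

3, 5

Compute win/loss labels from the base case upward. A position with no move is L. Any other position is W if it can reach an L in one move, else L.
Every edge goes from a vertex to one that appears earlier in the order 3, 4, 6, 2, 1, 5, so processing vertices in that order labels each vertex after all of its successors.
3: no outgoing edge → L
4: reaches L-position 3 → W
6: reaches L-position 3 → W
2: reaches L-position 3 → W
1: reaches L-position 3 → W
5: only reaches 6(W), 4(W), all W → L
The losing starting vertices are exactly the entries labelled L in this table (2 of them).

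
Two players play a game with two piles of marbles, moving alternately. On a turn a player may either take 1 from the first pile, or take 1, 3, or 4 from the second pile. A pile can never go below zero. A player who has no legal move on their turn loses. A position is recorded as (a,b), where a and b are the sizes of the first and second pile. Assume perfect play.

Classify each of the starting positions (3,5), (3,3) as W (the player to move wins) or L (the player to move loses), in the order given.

Build the W/L table. Terminal = L. A non-terminal position is W if it has a move to some L; otherwise it is L.
No move ever increases a pile, so every position that can arise here has a ≤ 3 and b ≤ 5; it is enough to label the cells with 0 ≤ a ≤ 3 and 0 ≤ b ≤ 5.
Every move lowers a or b (never raises either), so fill the grid row by row in increasing a, and left to right within a row: each cell's successors are then already labelled.
      b=0  b=1  b=2  b=3  b=4  b=5
a=0:    L    W    L    W    W    W
a=1:    W    L    W    L    W    W
a=2:    L    W    L    W    W    W
a=3:    W    L    W    L    W    W
Cells with no legal move (terminal, hence L): (0,0).
The remaining L cells, each justified by listing all of its moves:
(0,2): L (sole option (0,1)(W) is W)
(1,1): L (options (0,1)(W), (1,0)(W) are all W)
(1,3): L (options (0,3)(W), (1,2)(W), (1,0)(W) are all W)
(2,0): L (sole option (1,0)(W) is W)
(2,2): L (options (1,2)(W), (2,1)(W) are all W)
(3,1): L (options (2,1)(W), (3,0)(W) are all W)
(3,3): L (options (2,3)(W), (3,2)(W), (3,0)(W) are all W)
Every other cell has at least one move into one of the L cells above, so it is W.
(3,5): the move to (3,1) reaches an L cell, so W
(3,3): one of the L cells justified above, so L

(3,5): W, (3,3): L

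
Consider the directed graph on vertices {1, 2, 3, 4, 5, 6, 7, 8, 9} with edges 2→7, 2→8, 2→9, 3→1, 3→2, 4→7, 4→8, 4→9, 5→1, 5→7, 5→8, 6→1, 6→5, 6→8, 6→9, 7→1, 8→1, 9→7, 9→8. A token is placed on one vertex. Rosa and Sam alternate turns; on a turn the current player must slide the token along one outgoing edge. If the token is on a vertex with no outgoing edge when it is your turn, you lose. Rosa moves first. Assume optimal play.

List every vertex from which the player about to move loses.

Build the W/L table. Terminal = L. A non-terminal position is W if it has a move to some L; otherwise it is L.
Every edge goes from a vertex to one that appears earlier in the order 1, 8, 7, 5, 9, 4, 2, 6, 3, so processing vertices in that order labels each vertex after all of its successors.
1: no outgoing edge → L
8: →1(L), so W
7: →1(L), so W
5: →1(L), so W
9: →7(W), 8(W) — all W, so L
4: →9(L), so W
2: →9(L), so W
6: →9(L), so W
3: →1(L), so W
The losing starting vertices are exactly the entries labelled L in this table (2 of them).

1, 9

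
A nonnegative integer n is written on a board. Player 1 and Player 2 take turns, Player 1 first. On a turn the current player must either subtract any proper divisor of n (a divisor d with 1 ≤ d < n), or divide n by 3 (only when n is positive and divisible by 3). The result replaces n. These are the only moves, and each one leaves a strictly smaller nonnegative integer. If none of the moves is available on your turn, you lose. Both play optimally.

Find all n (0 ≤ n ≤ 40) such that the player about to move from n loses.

Build the W/L table. Terminal = L. A non-terminal position is W if it has a move to some L; otherwise it is L.
n=0: no move → L
n=1: no move → L
n=2: reaches L-position 1 → W
n=3: reaches L-position 1 → W
n=4: only reaches 2(W), 3(W), all W → L
n=5: reaches L-position 4 → W
n=6: reaches L-position 4 → W
n=7: only reaches 6(W), which is W → L
n=8: reaches L-position 4 → W
n=9: only reaches 3(W), 6(W), 8(W), all W → L
n=10: reaches L-position 9 → W
n=11: only reaches 10(W), which is W → L
n=12: reaches L-position 4 → W
n=13: only reaches 12(W), which is W → L
n=14: reaches L-position 7 → W
n=15: only reaches 5(W), 10(W), 12(W), 14(W), all W → L
n=16: reaches L-position 15 → W
n=17: only reaches 16(W), which is W → L
n=18: reaches L-position 9 → W
n=19: only reaches 18(W), which is W → L
n=20: reaches L-position 15 → W
n=21: reaches L-position 7 → W
n=22: reaches L-position 11 → W
n=23: only reaches 22(W), which is W → L
n=24: reaches L-position 23 → W
n=25: only reaches 20(W), 24(W), all W → L
n=26: reaches L-position 13 → W
n=27: reaches L-position 9 → W
n=28: only reaches 14(W), 21(W), 24(W), 26(W), 27(W), all W → L
n=29: reaches L-position 28 → W
n=30: reaches L-position 15 → W
n=31: only reaches 30(W), which is W → L
n=32: reaches L-position 28 → W
n=33: reaches L-position 11 → W
n=34: reaches L-position 17 → W
n=35: reaches L-position 28 → W
n=36: only reaches 12(W), 18(W), 24(W), 27(W), 30(W), 32(W), 33(W), 34(W), 35(W), all W → L
n=37: reaches L-position 36 → W
n=38: reaches L-position 19 → W
n=39: reaches L-position 13 → W
n=40: reaches L-position 36 → W
The losing starting values of n are exactly the entries labelled L in this table (15 of them).

0, 1, 4, 7, 9, 11, 13, 15, 17, 19, 23, 25, 28, 31, 36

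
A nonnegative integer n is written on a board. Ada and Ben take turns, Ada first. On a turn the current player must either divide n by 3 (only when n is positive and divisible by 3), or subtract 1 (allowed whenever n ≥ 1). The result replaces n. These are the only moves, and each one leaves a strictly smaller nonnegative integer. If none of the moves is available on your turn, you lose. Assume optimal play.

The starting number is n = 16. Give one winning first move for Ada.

Move to 15.

Classify positions by backward induction: terminal positions (no move available) are L. From any other position, the mover wins iff some move reaches an L.
n=0: no move → L
n=1: →0(L), so W
n=2: →1(W) only, which is W, so L
n=3: →2(L), so W
n=4: →3(W) only, which is W, so L
n=5: →4(L), so W
n=6: →2(L), so W
n=7: →6(W) only, which is W, so L
n=8: →7(L), so W
n=9: →3(W), 8(W) — all W, so L
n=10: →9(L), so W
n=11: →10(W) only, which is W, so L
n=12: →4(L), so W
n=13: →12(W) only, which is W, so L
n=14: →13(L), so W
n=15: →5(W), 14(W) — all W, so L
n=16: →15(L), so W
From 16, the L positions reachable in one move are: 15.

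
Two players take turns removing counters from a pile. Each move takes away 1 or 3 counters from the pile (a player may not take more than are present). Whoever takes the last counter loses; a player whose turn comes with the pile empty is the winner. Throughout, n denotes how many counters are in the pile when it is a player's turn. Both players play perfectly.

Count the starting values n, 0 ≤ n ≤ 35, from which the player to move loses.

18

Label each position W (a win for the player to move) or L (a loss). A position with no legal move is W; any other position is W exactly when some move reaches an L, and L when every move reaches a W.
n=0: no move; the opponent has just taken the last counter and therefore loses → W
n=1: →0(W) only, which is W, so L
n=2: →1(L), so W
n=3: →2(W), 0(W) — all W, so L
n=4: →3(L), so W
n=5: →4(W), 2(W) — all W, so L
n=6: →5(L), so W
n=7: →6(W), 4(W) — all W, so L
n=8: →7(L), so W
n=9: →8(W), 6(W) — all W, so L
n=10: →9(L), so W
n=11: →10(W), 8(W) — all W, so L
n=12: →11(L), so W
n=13: →12(W), 10(W) — all W, so L
n=14: →13(L), so W
n=15: →14(W), 12(W) — all W, so L
n=16: →15(L), so W
n=17: →16(W), 14(W) — all W, so L
n=18: →17(L), so W
n=19: →18(W), 16(W) — all W, so L
n=20: →19(L), so W
n=21: →20(W), 18(W) — all W, so L
n=22: →21(L), so W
n=23: →22(W), 20(W) — all W, so L
n=24: →23(L), so W
n=25: →24(W), 22(W) — all W, so L
n=26: →25(L), so W
n=27: →26(W), 24(W) — all W, so L
n=28: →27(L), so W
n=29: →28(W), 26(W) — all W, so L
n=30: →29(L), so W
n=31: →30(W), 28(W) — all W, so L
n=32: →31(L), so W
n=33: →32(W), 30(W) — all W, so L
n=34: →33(L), so W
n=35: →34(W), 32(W) — all W, so L
L entries with 0 ≤ n ≤ 35: n = 1, 3, 5, 7, 9, 11, 13, 15, 17, 19, 21, 23, 25, 27, 29, 31, 33, 35; that makes 18.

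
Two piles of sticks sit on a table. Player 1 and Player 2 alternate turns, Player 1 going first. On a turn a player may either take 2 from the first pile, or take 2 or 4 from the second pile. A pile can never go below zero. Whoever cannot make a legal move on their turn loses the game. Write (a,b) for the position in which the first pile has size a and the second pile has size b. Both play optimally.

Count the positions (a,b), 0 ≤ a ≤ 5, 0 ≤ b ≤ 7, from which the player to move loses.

Use the standard recursion: the mover loses at a terminal position; elsewhere, the mover wins exactly when some move hands the opponent an L position.
Every move lowers a or b (never raises either), so fill the grid row by row in increasing a, and left to right within a row: each cell's successors are then already labelled.
      b=0  b=1  b=2  b=3  b=4  b=5  b=6  b=7
a=0:    L    L    W    W    W    W    L    L
a=1:    L    L    W    W    W    W    L    L
a=2:    W    W    L    L    W    W    W    W
a=3:    W    W    L    L    W    W    W    W
a=4:    L    L    W    W    W    W    L    L
a=5:    L    L    W    W    W    W    L    L
Cells with no legal move (terminal, hence L): (0,0), (0,1), (1,0), (1,1).
The remaining L cells, each justified by listing all of its moves:
(0,6): L (options (0,4)(W), (0,2)(W) are all W)
(0,7): L (options (0,5)(W), (0,3)(W) are all W)
(1,6): L (options (1,4)(W), (1,2)(W) are all W)
(1,7): L (options (1,5)(W), (1,3)(W) are all W)
(2,2): L (options (0,2)(W), (2,0)(W) are all W)
(2,3): L (options (0,3)(W), (2,1)(W) are all W)
(3,2): L (options (1,2)(W), (3,0)(W) are all W)
(3,3): L (options (1,3)(W), (3,1)(W) are all W)
(4,0): L (sole option (2,0)(W) is W)
(4,1): L (sole option (2,1)(W) is W)
(4,6): L (options (2,6)(W), (4,4)(W), (4,2)(W) are all W)
(4,7): L (options (2,7)(W), (4,5)(W), (4,3)(W) are all W)
(5,0): L (sole option (3,0)(W) is W)
(5,1): L (sole option (3,1)(W) is W)
(5,6): L (options (3,6)(W), (5,4)(W), (5,2)(W) are all W)
(5,7): L (options (3,7)(W), (5,5)(W), (5,3)(W) are all W)
Every other cell has at least one move into one of the L cells above, so it is W.
L cells per row: a=0: 4, a=1: 4, a=2: 2, a=3: 2, a=4: 4, a=5: 4; total 20.

20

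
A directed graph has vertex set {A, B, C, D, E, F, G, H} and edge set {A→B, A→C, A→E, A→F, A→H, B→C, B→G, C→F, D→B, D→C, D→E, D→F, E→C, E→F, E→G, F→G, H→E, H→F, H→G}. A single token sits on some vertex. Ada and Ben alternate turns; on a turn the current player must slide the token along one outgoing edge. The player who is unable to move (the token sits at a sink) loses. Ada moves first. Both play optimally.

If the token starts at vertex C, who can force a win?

Work bottom-up. With no move the player to move loses. Otherwise the position is W if at least one move leads to an L position for the opponent, and L if every move leads to a W.
Every edge goes from a vertex to one that appears earlier in the order G, F, C, E, B, H, D, A, so processing vertices in that order labels each vertex after all of its successors.
G: no outgoing edge → L
F: can move to G, which is L ⇒ W
C: the only move is to F(W), a W ⇒ L
E: can move to C, which is L ⇒ W
B: can move to C, which is L ⇒ W
H: can move to G, which is L ⇒ W
D: can move to C, which is L ⇒ W
A: can move to C, which is L ⇒ W
Every move from C reaches a W position, so the mover loses.

Ben wins.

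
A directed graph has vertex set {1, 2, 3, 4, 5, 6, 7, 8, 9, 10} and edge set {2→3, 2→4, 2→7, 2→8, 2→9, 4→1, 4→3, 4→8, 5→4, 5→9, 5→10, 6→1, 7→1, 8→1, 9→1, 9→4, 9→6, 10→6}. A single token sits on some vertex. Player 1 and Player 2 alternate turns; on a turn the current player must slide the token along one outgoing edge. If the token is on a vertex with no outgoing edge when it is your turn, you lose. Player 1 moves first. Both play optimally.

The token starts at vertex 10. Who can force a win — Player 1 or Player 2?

Player 2 wins.

Classify positions by backward induction: terminal positions (no move available) are L. From any other position, the mover wins iff some move reaches an L.
Every edge goes from a vertex to one that appears earlier in the order 1, 3, 8, 4, 7, 6, 9, 2, 10, 5, so processing vertices in that order labels each vertex after all of its successors.
1: no outgoing edge → L
3: no outgoing edge → L
8: can move to 1, which is L ⇒ W
4: can move to 3, which is L ⇒ W
7: can move to 1, which is L ⇒ W
6: can move to 1, which is L ⇒ W
9: can move to 1, which is L ⇒ W
2: can move to 3, which is L ⇒ W
10: the only move is to 6(W), a W ⇒ L
5: can move to 10, which is L ⇒ W
The starting position 10 is L: whatever Player 1 does, the opponent receives a W position.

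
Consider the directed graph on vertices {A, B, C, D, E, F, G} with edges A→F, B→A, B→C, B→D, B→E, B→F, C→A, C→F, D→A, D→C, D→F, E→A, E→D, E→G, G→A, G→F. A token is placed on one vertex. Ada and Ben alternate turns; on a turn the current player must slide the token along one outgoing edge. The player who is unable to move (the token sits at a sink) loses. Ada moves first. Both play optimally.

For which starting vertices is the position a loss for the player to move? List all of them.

Work bottom-up. With no move the player to move loses. Otherwise the position is W if at least one move leads to an L position for the opponent, and L if every move leads to a W.
Every edge goes from a vertex to one that appears earlier in the order F, A, C, G, D, E, B, so processing vertices in that order labels each vertex after all of its successors.
F: no outgoing edge → L
A: W (go to F, an L position)
C: W (go to F, an L position)
G: W (go to F, an L position)
D: W (go to F, an L position)
E: L (options D(W), G(W), A(W) are all W)
B: W (go to E, an L position)
Reading off the rows marked L gives the requested list; there are 2 such vertices.

E, F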